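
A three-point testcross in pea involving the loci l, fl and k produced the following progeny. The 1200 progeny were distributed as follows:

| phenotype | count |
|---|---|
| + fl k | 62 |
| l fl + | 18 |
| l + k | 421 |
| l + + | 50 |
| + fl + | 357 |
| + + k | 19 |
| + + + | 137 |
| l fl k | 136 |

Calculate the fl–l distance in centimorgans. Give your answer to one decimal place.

25.8 centimorgans

The two most frequent reciprocal classes, l + k and + fl +, are the parental types, so the F1 was l + k / + fl +.
The two rarest classes, + + k and l fl +, are the double crossovers. Comparing them with the parentals, only the l allele has switched, so l is the middle locus and the order is fl – l – k.
Crossovers in the fl–l interval produce the single-crossover classes l fl k and + + + (136 + 137 = 273) plus the double crossovers (37).
RF(fl–l) = (273 + 37) / 1200 = 310/1200 = 0.2583 → 25.8 centimorgans.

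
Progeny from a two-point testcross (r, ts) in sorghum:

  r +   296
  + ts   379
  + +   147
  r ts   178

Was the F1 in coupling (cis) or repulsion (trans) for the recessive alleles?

The two most frequent classes are + ts (379) and r + (296); these are the parental (non-recombinant) types.
So the F1 carried + ts on one chromosome and r + on the other — the recessive alleles are on opposite chromosomes (trans / repulsion).

trans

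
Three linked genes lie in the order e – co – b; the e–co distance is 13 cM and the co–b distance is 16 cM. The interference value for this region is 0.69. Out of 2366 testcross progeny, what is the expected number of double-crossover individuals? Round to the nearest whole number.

15

Map distances give recombination frequencies of 0.130 and 0.160 for the two intervals.
With interference 0.69 (so coincidence = 0.31), expected double-crossover frequency = 0.130 × 0.160 × 0.31 = 0.00645.
Expected number = 0.00645 × 2366 = 15.26 ≈ 15.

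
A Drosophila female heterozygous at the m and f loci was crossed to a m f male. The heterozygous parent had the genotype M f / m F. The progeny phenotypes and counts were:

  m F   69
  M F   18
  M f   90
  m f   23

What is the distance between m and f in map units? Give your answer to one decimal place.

The recombinant classes are M F and m f: 18 + 23 = 41.
Recombination frequency = 41/200 = 0.2050 ≈ 20.5%, i.e. 20.5 map units.

20.5 map units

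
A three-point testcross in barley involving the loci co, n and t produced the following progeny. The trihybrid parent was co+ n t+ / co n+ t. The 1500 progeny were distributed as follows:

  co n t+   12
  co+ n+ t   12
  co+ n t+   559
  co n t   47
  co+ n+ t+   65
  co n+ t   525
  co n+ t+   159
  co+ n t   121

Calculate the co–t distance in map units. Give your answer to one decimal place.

The two rarest classes, co n t+ and co+ n+ t, are the double crossovers. Comparing them with the parentals, only the co allele has switched, so co is the middle locus and the order is t – co – n.
Crossovers in the t–co interval produce the single-crossover classes co+ n t and co n+ t+ (121 + 159 = 280) plus the double crossovers (24).
RF(t–co) = (280 + 24) / 1500 = 304/1500 = 0.2027 → 20.3 map units.

20.3 map units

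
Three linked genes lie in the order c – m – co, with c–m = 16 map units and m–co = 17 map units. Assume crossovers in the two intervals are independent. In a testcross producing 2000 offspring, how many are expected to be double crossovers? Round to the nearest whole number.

54

Map distances give recombination frequencies of 0.160 and 0.170 for the two intervals.
With no interference, expected double-crossover frequency = 0.160 × 0.170 = 0.02720.
Expected number = 0.02720 × 2000 = 54.40 ≈ 54.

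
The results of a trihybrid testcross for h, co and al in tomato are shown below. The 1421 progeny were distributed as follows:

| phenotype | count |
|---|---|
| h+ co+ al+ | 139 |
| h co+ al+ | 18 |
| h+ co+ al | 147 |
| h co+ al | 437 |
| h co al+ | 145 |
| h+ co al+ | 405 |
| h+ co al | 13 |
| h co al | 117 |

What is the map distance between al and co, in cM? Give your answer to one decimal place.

The two most frequent reciprocal classes, h+ co al+ and h co+ al, are the parental types, so the F1 was h+ co al+ / h co+ al.
The two rarest classes, h+ co al and h co+ al+, are the double crossovers. Comparing them with the parentals, only the al allele has switched, so al is the middle locus and the order is h – al – co.
Crossovers in the al–co interval produce the single-crossover classes h+ co+ al+ and h co al (139 + 117 = 256) plus the double crossovers (31).
RF(al–co) = (256 + 31) / 1421 = 287/1421 = 0.2020 → 20.2 cM.

20.2 cM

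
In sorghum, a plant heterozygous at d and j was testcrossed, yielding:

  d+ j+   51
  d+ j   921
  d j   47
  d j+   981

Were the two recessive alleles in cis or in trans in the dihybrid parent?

The two most frequent classes are d+ j (921) and d j+ (981); these are the parental (non-recombinant) types.
So the F1 carried d+ j on one chromosome and d j+ on the other — the recessive alleles are on opposite chromosomes (trans / repulsion).

trans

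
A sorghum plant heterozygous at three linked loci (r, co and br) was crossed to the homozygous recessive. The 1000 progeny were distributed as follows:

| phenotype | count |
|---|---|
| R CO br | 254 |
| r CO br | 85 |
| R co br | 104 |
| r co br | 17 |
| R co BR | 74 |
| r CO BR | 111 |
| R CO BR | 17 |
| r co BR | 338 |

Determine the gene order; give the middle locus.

The two most frequent reciprocal classes, r co BR and R CO br, are the parental types, so the F1 was r co BR / R CO br.
The two rarest classes, r co br and R CO BR, are the double crossovers. Comparing them with the parentals, only the br allele has switched, so br is the middle locus and the order is r – br – co.

br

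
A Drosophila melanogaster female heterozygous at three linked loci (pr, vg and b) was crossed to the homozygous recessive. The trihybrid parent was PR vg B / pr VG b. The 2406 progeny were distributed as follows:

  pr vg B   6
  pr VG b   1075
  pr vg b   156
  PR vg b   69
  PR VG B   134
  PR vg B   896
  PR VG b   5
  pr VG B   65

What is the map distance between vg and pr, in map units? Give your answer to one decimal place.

The two rarest classes, pr vg B and PR VG b, are the double crossovers. Comparing them with the parentals, only the pr allele has switched, so pr is the middle locus and the order is b – pr – vg.
Crossovers in the pr–vg interval produce the single-crossover classes PR VG B and pr vg b (134 + 156 = 290) plus the double crossovers (11).
RF(pr–vg) = (290 + 11) / 2406 = 301/2406 = 0.1251 → 12.5 map units.

12.5 map units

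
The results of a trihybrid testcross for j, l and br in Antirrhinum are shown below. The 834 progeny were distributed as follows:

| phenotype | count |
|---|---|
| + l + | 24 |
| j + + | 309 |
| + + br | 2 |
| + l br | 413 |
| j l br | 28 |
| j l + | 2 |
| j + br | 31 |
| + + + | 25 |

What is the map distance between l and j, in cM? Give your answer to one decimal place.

The two most frequent reciprocal classes, j + + and + l br, are the parental types, so the F1 was j + + / + l br.
The two rarest classes, j l + and + + br, are the double crossovers. Comparing them with the parentals, only the l allele has switched, so l is the middle locus and the order is j – l – br.
Crossovers in the j–l interval produce the single-crossover classes + + + and j l br (25 + 28 = 53) plus the double crossovers (4).
RF(j–l) = (53 + 4) / 834 = 57/834 = 0.0683 → 6.8 cM.

6.8 cM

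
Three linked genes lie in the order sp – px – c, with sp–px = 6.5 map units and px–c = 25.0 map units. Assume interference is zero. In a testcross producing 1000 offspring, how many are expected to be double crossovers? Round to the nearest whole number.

Map distances give recombination frequencies of 0.065 and 0.250 for the two intervals.
With no interference, expected double-crossover frequency = 0.065 × 0.250 = 0.01625.
Expected number = 0.01625 × 1000 = 16.25 ≈ 16.

16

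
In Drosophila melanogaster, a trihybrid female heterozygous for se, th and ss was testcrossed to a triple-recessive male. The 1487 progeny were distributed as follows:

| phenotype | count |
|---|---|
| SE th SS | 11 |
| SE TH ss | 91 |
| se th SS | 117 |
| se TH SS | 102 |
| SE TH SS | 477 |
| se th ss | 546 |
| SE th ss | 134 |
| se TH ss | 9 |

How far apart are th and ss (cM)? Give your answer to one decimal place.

15.3 cM

The two most frequent reciprocal classes, se th ss and SE TH SS, are the parental types, so the F1 was se th ss / SE TH SS.
The two rarest classes, se TH ss and SE th SS, are the double crossovers. Comparing them with the parentals, only the th allele has switched, so th is the middle locus and the order is ss – th – se.
Crossovers in the ss–th interval produce the single-crossover classes se th SS and SE TH ss (117 + 91 = 208) plus the double crossovers (20).
RF(ss–th) = (208 + 20) / 1487 = 228/1487 = 0.1533 → 15.3 cM.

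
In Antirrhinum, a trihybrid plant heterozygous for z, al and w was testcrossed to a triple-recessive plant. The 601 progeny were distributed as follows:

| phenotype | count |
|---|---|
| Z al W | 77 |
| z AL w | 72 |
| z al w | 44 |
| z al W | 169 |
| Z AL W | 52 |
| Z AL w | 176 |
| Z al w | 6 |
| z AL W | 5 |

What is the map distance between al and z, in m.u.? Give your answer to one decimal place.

26.6 m.u.

The two most frequent reciprocal classes, z al W and Z AL w, are the parental types, so the F1 was z al W / Z AL w.
The two rarest classes, z AL W and Z al w, are the double crossovers. Comparing them with the parentals, only the al allele has switched, so al is the middle locus and the order is w – al – z.
Crossovers in the al–z interval produce the single-crossover classes Z al W and z AL w (77 + 72 = 149) plus the double crossovers (11).
RF(al–z) = (149 + 11) / 601 = 160/601 = 0.2662 → 26.6 m.u.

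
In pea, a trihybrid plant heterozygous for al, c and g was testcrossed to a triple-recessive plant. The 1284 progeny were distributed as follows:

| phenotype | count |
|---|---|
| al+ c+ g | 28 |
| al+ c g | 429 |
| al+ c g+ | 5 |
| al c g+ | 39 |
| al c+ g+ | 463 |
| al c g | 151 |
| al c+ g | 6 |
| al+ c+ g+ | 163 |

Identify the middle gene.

g

The two most frequent reciprocal classes, al c+ g+ and al+ c g, are the parental types, so the F1 was al c+ g+ / al+ c g.
The two rarest classes, al c+ g and al+ c g+, are the double crossovers. Comparing them with the parentals, only the g allele has switched, so g is the middle locus and the order is c – g – al.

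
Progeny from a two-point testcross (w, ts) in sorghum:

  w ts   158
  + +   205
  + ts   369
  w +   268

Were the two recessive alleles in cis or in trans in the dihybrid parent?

The two most frequent classes are + ts (369) and w + (268); these are the parental (non-recombinant) types.
So the F1 carried + ts on one chromosome and w + on the other — the recessive alleles are on opposite chromosomes (trans / repulsion).

trans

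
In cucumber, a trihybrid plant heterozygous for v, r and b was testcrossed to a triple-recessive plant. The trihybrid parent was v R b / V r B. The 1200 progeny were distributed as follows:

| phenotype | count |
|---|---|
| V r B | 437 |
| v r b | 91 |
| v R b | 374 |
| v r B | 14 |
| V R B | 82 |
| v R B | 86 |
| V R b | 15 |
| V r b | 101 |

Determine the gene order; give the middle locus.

v

The two rarest classes, V R b and v r B, are the double crossovers. Comparing them with the parentals, only the v allele has switched, so v is the middle locus and the order is b – v – r.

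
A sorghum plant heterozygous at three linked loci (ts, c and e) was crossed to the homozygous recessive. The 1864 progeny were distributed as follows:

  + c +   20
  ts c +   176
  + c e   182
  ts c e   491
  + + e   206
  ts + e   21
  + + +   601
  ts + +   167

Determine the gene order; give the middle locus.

The two most frequent reciprocal classes, ts c e and + + +, are the parental types, so the F1 was ts c e / + + +.
The two rarest classes, ts + e and + c +, are the double crossovers. Comparing them with the parentals, only the c allele has switched, so c is the middle locus and the order is ts – c – e.

c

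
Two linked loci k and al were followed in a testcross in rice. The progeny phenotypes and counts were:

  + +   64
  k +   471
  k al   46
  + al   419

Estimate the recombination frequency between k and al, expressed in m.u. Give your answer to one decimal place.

The two most frequent classes, + al (419) and k + (471), are the parental types, so the F1 was + al / k +.
The recombinant classes are + + and k al: 64 + 46 = 110.
Recombination frequency = 110/1000 = 0.1100 ≈ 11.0%, i.e. 11.0 m.u.

11.0 m.u.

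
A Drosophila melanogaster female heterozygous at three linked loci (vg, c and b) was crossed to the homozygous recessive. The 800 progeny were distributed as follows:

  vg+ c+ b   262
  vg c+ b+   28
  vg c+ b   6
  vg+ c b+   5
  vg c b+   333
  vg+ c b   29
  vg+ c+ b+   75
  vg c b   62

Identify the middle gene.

vg

The two most frequent reciprocal classes, vg+ c+ b and vg c b+, are the parental types, so the F1 was vg+ c+ b / vg c b+.
The two rarest classes, vg c+ b and vg+ c b+, are the double crossovers. Comparing them with the parentals, only the vg allele has switched, so vg is the middle locus and the order is b – vg – c.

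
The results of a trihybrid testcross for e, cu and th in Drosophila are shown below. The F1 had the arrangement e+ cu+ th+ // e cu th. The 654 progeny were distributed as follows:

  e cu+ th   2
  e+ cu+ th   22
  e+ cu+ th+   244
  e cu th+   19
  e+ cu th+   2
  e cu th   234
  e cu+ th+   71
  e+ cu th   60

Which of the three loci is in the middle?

cu

The two rarest classes, e+ cu th+ and e cu+ th, are the double crossovers. Comparing them with the parentals, only the cu allele has switched, so cu is the middle locus and the order is th – cu – e.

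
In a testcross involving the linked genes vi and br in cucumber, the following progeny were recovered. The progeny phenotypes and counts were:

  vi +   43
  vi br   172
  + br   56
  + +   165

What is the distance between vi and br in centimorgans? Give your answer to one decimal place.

The two most frequent classes, + + (165) and vi br (172), are the parental types, so the F1 was + + / vi br.
The recombinant classes are + br and vi +: 56 + 43 = 99.
Recombination frequency = 99/436 = 0.2271 ≈ 22.7%, i.e. 22.7 centimorgans.

22.7 centimorgans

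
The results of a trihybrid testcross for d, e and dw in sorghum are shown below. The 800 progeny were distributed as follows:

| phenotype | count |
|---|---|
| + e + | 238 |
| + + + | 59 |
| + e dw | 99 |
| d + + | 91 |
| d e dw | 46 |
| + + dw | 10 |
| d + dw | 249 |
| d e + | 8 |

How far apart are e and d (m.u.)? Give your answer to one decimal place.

15.4 m.u.

The two most frequent reciprocal classes, + e + and d + dw, are the parental types, so the F1 was + e + / d + dw.
The two rarest classes, d e + and + + dw, are the double crossovers. Comparing them with the parentals, only the d allele has switched, so d is the middle locus and the order is dw – d – e.
Crossovers in the d–e interval produce the single-crossover classes + + + and d e dw (59 + 46 = 105) plus the double crossovers (18).
RF(d–e) = (105 + 18) / 800 = 123/800 = 0.1537 → 15.4 m.u.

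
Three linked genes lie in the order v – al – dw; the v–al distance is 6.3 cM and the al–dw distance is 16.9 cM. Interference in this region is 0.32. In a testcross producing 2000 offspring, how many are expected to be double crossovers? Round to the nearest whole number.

14

Map distances give recombination frequencies of 0.063 and 0.169 for the two intervals.
With interference 0.32 (so coincidence = 0.68), expected double-crossover frequency = 0.063 × 0.169 × 0.68 = 0.00724.
Expected number = 0.00724 × 2000 = 14.48 ≈ 14.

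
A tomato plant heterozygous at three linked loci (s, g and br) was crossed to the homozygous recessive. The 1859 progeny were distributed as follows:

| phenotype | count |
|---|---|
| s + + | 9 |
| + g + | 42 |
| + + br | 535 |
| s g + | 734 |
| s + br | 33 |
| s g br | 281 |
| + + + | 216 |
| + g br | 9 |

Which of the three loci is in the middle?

The two most frequent reciprocal classes, s g + and + + br, are the parental types, so the F1 was s g + / + + br.
The two rarest classes, s + + and + g br, are the double crossovers. Comparing them with the parentals, only the g allele has switched, so g is the middle locus and the order is s – g – br.

g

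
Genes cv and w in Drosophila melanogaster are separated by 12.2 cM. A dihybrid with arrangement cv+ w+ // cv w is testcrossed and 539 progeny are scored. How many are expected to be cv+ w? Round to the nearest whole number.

33

A map distance of 12.2 cM corresponds to a recombination frequency of 0.122.
The F1 is cv+ w+ / cv w, so cv+ w is a recombinant gamete class with expected frequency r/2 = 0.122/2 = 0.0610.
Expected number = 0.0610 × 539 = 32.88 ≈ 33.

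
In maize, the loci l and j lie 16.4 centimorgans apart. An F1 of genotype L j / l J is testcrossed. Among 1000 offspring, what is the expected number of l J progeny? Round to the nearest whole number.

418

A map distance of 16.4 centimorgans corresponds to a recombination frequency of 0.164.
The F1 is L j / l J, so l J is a parental gamete class with expected frequency (1 − r)/2 = 0.836/2 = 0.4180.
Expected number = 0.4180 × 1000 = 418.00 ≈ 418.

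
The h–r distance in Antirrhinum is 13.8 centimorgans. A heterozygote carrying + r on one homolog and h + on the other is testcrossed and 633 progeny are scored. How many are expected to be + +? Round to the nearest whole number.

44

A map distance of 13.8 centimorgans corresponds to a recombination frequency of 0.138.
The F1 is + r / h +, so + + is a recombinant gamete class with expected frequency r/2 = 0.138/2 = 0.0690.
Expected number = 0.0690 × 633 = 43.68 ≈ 44.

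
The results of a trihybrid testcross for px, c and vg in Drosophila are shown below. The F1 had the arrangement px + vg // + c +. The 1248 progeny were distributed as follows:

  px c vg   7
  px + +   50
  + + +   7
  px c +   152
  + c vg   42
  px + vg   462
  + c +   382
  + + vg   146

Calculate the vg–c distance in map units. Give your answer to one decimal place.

8.5 map units

The two rarest classes, px c vg and + + +, are the double crossovers. Comparing them with the parentals, only the c allele has switched, so c is the middle locus and the order is vg – c – px.
Crossovers in the vg–c interval produce the single-crossover classes px + + and + c vg (50 + 42 = 92) plus the double crossovers (14).
RF(vg–c) = (92 + 14) / 1248 = 106/1248 = 0.0849 → 8.5 map units.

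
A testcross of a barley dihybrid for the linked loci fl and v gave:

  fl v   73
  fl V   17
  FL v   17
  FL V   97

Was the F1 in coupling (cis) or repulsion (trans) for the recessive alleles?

cis

The two most frequent classes are FL V (97) and fl v (73); these are the parental (non-recombinant) types.
So the F1 carried FL V on one chromosome and fl v on the other — the recessive alleles are on the same chromosome (cis / coupling).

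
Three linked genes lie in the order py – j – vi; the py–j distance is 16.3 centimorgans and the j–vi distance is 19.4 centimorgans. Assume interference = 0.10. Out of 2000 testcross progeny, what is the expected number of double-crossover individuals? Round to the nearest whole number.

57

Map distances give recombination frequencies of 0.163 and 0.194 for the two intervals.
With interference 0.10 (so coincidence = 0.90), expected double-crossover frequency = 0.163 × 0.194 × 0.90 = 0.02846.
Expected number = 0.02846 × 2000 = 56.92 ≈ 57.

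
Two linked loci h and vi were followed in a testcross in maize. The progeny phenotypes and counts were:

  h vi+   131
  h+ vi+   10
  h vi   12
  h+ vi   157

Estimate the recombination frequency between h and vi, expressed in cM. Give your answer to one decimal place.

7.1 cM

The two most frequent classes, h+ vi (157) and h vi+ (131), are the parental types, so the F1 was h+ vi / h vi+.
The recombinant classes are h+ vi+ and h vi: 10 + 12 = 22.
Recombination frequency = 22/310 = 0.0710 ≈ 7.1%, i.e. 7.1 cM.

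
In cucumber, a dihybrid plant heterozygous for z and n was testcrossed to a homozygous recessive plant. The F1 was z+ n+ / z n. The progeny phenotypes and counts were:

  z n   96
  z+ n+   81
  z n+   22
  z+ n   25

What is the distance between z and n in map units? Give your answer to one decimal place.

The recombinant classes are z+ n and z n+: 25 + 22 = 47.
Recombination frequency = 47/224 = 0.2098 ≈ 21.0%, i.e. 21.0 map units.

21.0 map units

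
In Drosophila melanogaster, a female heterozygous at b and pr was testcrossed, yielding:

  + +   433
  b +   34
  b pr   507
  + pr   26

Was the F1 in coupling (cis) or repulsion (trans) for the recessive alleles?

The two most frequent classes are + + (433) and b pr (507); these are the parental (non-recombinant) types.
So the F1 carried + + on one chromosome and b pr on the other — the recessive alleles are on the same chromosome (cis / coupling).

cis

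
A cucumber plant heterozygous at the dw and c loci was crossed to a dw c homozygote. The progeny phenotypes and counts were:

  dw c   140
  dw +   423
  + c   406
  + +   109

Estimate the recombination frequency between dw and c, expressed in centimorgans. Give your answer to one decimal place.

23.1 centimorgans

The two most frequent classes, + c (406) and dw + (423), are the parental types, so the F1 was + c / dw +.
The recombinant classes are + + and dw c: 109 + 140 = 249.
Recombination frequency = 249/1078 = 0.2310 ≈ 23.1%, i.e. 23.1 centimorgans.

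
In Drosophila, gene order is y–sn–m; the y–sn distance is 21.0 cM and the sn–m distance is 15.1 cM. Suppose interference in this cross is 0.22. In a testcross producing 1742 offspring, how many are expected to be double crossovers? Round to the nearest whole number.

Map distances give recombination frequencies of 0.210 and 0.151 for the two intervals.
With interference 0.22 (so coincidence = 0.78), expected double-crossover frequency = 0.210 × 0.151 × 0.78 = 0.02473.
Expected number = 0.02473 × 1742 = 43.09 ≈ 43.

43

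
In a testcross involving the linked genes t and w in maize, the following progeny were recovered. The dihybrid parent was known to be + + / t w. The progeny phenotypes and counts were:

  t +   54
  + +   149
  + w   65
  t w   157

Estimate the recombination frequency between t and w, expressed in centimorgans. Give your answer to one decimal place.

The recombinant classes are + w and t +: 65 + 54 = 119.
Recombination frequency = 119/425 = 0.2800 ≈ 28.0%, i.e. 28.0 centimorgans.

28.0 centimorgans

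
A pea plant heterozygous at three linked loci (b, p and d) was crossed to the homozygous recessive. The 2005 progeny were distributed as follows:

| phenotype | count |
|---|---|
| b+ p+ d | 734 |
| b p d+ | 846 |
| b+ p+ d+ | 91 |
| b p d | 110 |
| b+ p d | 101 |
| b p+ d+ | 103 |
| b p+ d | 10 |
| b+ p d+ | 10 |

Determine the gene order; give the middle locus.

The two most frequent reciprocal classes, b p d+ and b+ p+ d, are the parental types, so the F1 was b p d+ / b+ p+ d.
The two rarest classes, b+ p d+ and b p+ d, are the double crossovers. Comparing them with the parentals, only the b allele has switched, so b is the middle locus and the order is p – b – d.

b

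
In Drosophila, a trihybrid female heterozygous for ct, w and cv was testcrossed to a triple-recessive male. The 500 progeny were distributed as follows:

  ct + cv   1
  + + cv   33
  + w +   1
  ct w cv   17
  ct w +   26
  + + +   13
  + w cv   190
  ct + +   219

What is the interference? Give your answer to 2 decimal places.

0.49

The two most frequent reciprocal classes, ct + + and + w cv, are the parental types, so the F1 was ct + + / + w cv.
The two rarest classes, ct + cv and + w +, are the double crossovers. Comparing them with the parentals, only the cv allele has switched, so cv is the middle locus and the order is ct – cv – w.
ct–cv: (30 + 2)/500 = 0.0640; cv–w: (59 + 2)/500 = 0.1220.
Expected DCO frequency = 0.0640 × 0.1220 ≈ 0.00781; observed = 2/500 ≈ 0.00400.
Coefficient of coincidence = 0.00400/0.00781 ≈ 0.51; interference = 1 − 0.51 = 0.49.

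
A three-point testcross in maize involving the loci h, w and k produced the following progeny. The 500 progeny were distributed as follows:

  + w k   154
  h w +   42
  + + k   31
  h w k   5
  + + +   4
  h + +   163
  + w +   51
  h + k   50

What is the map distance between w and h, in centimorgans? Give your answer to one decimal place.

The two most frequent reciprocal classes, h + + and + w k, are the parental types, so the F1 was h + + / + w k.
The two rarest classes, + + + and h w k, are the double crossovers. Comparing them with the parentals, only the h allele has switched, so h is the middle locus and the order is w – h – k.
Crossovers in the w–h interval produce the single-crossover classes h w + and + + k (42 + 31 = 73) plus the double crossovers (9).
RF(w–h) = (73 + 9) / 500 = 82/500 = 0.1640 → 16.4 centimorgans.

16.4 centimorgans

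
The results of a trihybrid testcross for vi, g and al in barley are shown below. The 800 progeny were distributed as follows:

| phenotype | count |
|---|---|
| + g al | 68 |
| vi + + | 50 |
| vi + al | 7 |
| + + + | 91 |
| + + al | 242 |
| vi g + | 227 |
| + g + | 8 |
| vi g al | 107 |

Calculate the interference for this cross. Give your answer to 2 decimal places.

The two most frequent reciprocal classes, + + al and vi g +, are the parental types, so the F1 was + + al / vi g +.
The two rarest classes, vi + al and + g +, are the double crossovers. Comparing them with the parentals, only the vi allele has switched, so vi is the middle locus and the order is g – vi – al.
g–vi: (118 + 15)/800 = 0.1663; vi–al: (198 + 15)/800 = 0.2662.
Expected DCO frequency = 0.1663 × 0.2662 ≈ 0.04427; observed = 15/800 ≈ 0.01875.
Coefficient of coincidence = 0.01875/0.04427 ≈ 0.42; interference = 1 − 0.42 = 0.58.

0.58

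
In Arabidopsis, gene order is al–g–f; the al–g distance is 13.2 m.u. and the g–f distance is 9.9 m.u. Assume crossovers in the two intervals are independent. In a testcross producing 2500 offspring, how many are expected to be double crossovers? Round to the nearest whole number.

Map distances give recombination frequencies of 0.132 and 0.099 for the two intervals.
With no interference, expected double-crossover frequency = 0.132 × 0.099 = 0.01307.
Expected number = 0.01307 × 2500 = 32.67 ≈ 33.

33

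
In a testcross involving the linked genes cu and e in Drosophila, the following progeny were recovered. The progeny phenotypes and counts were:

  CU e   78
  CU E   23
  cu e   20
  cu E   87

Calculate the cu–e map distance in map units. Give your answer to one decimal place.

The two most frequent classes, CU e (78) and cu E (87), are the parental types, so the F1 was CU e / cu E.
The recombinant classes are CU E and cu e: 23 + 20 = 43.
Recombination frequency = 43/208 = 0.2067 ≈ 20.7%, i.e. 20.7 map units.

20.7 map units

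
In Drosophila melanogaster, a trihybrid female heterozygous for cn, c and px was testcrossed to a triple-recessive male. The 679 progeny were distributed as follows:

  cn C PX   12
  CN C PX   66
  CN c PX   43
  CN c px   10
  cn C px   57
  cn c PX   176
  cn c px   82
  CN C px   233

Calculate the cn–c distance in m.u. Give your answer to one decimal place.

18.0 m.u.

The two most frequent reciprocal classes, CN C px and cn c PX, are the parental types, so the F1 was CN C px / cn c PX.
The two rarest classes, CN c px and cn C PX, are the double crossovers. Comparing them with the parentals, only the c allele has switched, so c is the middle locus and the order is px – c – cn.
Crossovers in the c–cn interval produce the single-crossover classes cn C px and CN c PX (57 + 43 = 100) plus the double crossovers (22).
RF(c–cn) = (100 + 22) / 679 = 122/679 = 0.1797 → 18.0 m.u.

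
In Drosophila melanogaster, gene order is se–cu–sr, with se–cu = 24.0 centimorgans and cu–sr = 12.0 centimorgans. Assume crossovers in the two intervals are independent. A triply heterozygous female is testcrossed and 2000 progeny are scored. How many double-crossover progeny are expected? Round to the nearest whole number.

Map distances give recombination frequencies of 0.240 and 0.120 for the two intervals.
With no interference, expected double-crossover frequency = 0.240 × 0.120 = 0.02880.
Expected number = 0.02880 × 2000 = 57.60 ≈ 58.

58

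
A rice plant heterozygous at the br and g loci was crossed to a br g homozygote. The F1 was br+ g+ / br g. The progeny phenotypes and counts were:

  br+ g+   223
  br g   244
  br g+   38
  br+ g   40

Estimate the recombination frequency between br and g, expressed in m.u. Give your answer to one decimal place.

14.3 m.u.

The recombinant classes are br+ g and br g+: 40 + 38 = 78.
Recombination frequency = 78/545 = 0.1431 ≈ 14.3%, i.e. 14.3 m.u.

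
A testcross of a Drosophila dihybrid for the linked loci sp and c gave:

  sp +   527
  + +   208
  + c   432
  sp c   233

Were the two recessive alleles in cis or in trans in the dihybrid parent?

The two most frequent classes are + c (432) and sp + (527); these are the parental (non-recombinant) types.
So the F1 carried + c on one chromosome and sp + on the other — the recessive alleles are on opposite chromosomes (trans / repulsion).

trans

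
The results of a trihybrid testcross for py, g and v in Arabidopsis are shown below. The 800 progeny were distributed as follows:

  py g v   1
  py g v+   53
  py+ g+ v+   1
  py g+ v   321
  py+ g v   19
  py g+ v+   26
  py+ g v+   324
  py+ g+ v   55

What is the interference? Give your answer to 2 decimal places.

The two most frequent reciprocal classes, py g+ v and py+ g v+, are the parental types, so the F1 was py g+ v / py+ g v+.
The two rarest classes, py g v and py+ g+ v+, are the double crossovers. Comparing them with the parentals, only the g allele has switched, so g is the middle locus and the order is v – g – py.
v–g: (45 + 2)/800 = 0.0587; g–py: (108 + 2)/800 = 0.1375.
Expected DCO frequency = 0.0587 × 0.1375 ≈ 0.00807; observed = 2/800 ≈ 0.00250.
Coefficient of coincidence = 0.00250/0.00807 ≈ 0.31; interference = 1 − 0.31 = 0.69.

0.69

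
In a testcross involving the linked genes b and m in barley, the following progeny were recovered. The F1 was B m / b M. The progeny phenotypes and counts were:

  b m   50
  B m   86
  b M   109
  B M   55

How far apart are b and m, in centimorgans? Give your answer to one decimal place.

The recombinant classes are B M and b m: 55 + 50 = 105.
Recombination frequency = 105/300 = 0.3500 ≈ 35.0%, i.e. 35.0 centimorgans.

35.0 centimorgans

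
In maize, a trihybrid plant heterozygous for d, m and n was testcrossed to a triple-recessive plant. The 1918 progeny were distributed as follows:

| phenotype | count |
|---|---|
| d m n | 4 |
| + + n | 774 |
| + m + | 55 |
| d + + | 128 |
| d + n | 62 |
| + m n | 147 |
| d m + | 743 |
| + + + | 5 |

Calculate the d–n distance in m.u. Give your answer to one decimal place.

6.6 m.u.

The two most frequent reciprocal classes, + + n and d m +, are the parental types, so the F1 was + + n / d m +.
The two rarest classes, + + + and d m n, are the double crossovers. Comparing them with the parentals, only the n allele has switched, so n is the middle locus and the order is d – n – m.
Crossovers in the d–n interval produce the single-crossover classes d + n and + m + (62 + 55 = 117) plus the double crossovers (9).
RF(d–n) = (117 + 9) / 1918 = 126/1918 = 0.0657 → 6.6 m.u.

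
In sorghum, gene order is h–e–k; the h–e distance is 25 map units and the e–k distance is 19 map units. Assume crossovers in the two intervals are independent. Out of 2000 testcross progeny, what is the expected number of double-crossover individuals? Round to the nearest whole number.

95

Map distances give recombination frequencies of 0.250 and 0.190 for the two intervals.
With no interference, expected double-crossover frequency = 0.250 × 0.190 = 0.04750.
Expected number = 0.04750 × 2000 = 95.00 ≈ 95.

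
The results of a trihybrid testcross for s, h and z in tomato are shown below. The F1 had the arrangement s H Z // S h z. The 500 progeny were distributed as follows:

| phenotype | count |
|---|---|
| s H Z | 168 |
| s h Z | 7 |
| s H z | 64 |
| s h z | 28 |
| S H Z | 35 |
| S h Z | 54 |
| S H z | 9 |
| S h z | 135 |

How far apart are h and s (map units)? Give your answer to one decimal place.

The two rarest classes, s h Z and S H z, are the double crossovers. Comparing them with the parentals, only the h allele has switched, so h is the middle locus and the order is s – h – z.
Crossovers in the s–h interval produce the single-crossover classes S H Z and s h z (35 + 28 = 63) plus the double crossovers (16).
RF(s–h) = (63 + 16) / 500 = 79/500 = 0.1580 → 15.8 map units.

15.8 map units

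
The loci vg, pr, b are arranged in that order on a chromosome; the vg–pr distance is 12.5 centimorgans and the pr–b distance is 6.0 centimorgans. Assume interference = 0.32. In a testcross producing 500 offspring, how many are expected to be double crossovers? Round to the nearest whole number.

Map distances give recombination frequencies of 0.125 and 0.060 for the two intervals.
With interference 0.32 (so coincidence = 0.68), expected double-crossover frequency = 0.125 × 0.060 × 0.68 = 0.00510.
Expected number = 0.00510 × 500 = 2.55 ≈ 3.

3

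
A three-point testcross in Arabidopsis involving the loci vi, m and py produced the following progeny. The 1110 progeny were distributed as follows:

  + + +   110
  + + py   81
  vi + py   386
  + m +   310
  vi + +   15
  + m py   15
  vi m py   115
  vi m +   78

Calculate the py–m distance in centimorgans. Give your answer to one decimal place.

The two most frequent reciprocal classes, + m + and vi + py, are the parental types, so the F1 was + m + / vi + py.
The two rarest classes, + m py and vi + +, are the double crossovers. Comparing them with the parentals, only the py allele has switched, so py is the middle locus and the order is vi – py – m.
Crossovers in the py–m interval produce the single-crossover classes + + + and vi m py (110 + 115 = 225) plus the double crossovers (30).
RF(py–m) = (225 + 30) / 1110 = 255/1110 = 0.2297 → 23.0 centimorgans.

23.0 centimorgans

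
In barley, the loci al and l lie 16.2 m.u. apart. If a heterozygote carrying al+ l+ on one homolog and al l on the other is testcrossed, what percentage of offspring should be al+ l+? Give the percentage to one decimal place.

A map distance of 16.2 m.u. corresponds to a recombination frequency of 0.162.
The F1 is al+ l+ / al l, so al+ l+ is a parental gamete class with expected frequency (1 − r)/2 = 0.838/2 = 0.4190.
That is 0.4190 = 41.9% of the progeny.

41.9%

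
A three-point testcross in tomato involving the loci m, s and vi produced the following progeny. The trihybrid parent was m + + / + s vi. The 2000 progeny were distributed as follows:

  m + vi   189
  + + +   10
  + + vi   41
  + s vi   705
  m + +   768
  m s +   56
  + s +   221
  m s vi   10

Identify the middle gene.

The two rarest classes, + + + and m s vi, are the double crossovers. Comparing them with the parentals, only the m allele has switched, so m is the middle locus and the order is s – m – vi.

m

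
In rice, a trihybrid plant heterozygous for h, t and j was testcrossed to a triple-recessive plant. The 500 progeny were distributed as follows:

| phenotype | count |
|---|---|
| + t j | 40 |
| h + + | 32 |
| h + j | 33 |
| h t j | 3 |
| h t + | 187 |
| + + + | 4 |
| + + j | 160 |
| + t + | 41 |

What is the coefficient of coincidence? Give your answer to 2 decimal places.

0.55

The two most frequent reciprocal classes, h t + and + + j, are the parental types, so the F1 was h t + / + + j.
The two rarest classes, h t j and + + +, are the double crossovers. Comparing them with the parentals, only the j allele has switched, so j is the middle locus and the order is h – j – t.
h–j: (74 + 7)/500 = 0.1620; j–t: (72 + 7)/500 = 0.1580.
Expected DCO frequency = 0.1620 × 0.1580 ≈ 0.02560; observed = 7/500 ≈ 0.01400.
Coefficient of coincidence = 0.01400/0.02560 ≈ 0.55.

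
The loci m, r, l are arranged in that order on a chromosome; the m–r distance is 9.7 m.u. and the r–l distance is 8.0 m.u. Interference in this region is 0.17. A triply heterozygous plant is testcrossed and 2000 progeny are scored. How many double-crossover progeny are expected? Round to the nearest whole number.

13

Map distances give recombination frequencies of 0.097 and 0.080 for the two intervals.
With interference 0.17 (so coincidence = 0.83), expected double-crossover frequency = 0.097 × 0.080 × 0.83 = 0.00644.
Expected number = 0.00644 × 2000 = 12.88 ≈ 13.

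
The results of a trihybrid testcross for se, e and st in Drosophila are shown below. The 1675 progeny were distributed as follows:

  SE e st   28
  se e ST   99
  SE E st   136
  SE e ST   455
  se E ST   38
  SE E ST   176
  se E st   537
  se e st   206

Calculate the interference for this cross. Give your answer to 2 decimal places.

0.18

The two most frequent reciprocal classes, se E st and SE e ST, are the parental types, so the F1 was se E st / SE e ST.
The two rarest classes, se E ST and SE e st, are the double crossovers. Comparing them with the parentals, only the st allele has switched, so st is the middle locus and the order is se – st – e.
se–st: (235 + 66)/1675 = 0.1797; st–e: (382 + 66)/1675 = 0.2675.
Expected DCO frequency = 0.1797 × 0.2675 ≈ 0.04807; observed = 66/1675 ≈ 0.03940.
Coefficient of coincidence = 0.03940/0.04807 ≈ 0.82; interference = 1 − 0.82 = 0.18.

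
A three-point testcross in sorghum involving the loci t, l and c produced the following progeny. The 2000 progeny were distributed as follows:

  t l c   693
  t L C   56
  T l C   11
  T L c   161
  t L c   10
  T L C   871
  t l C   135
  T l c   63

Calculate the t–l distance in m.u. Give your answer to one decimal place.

The two most frequent reciprocal classes, t l c and T L C, are the parental types, so the F1 was t l c / T L C.
The two rarest classes, t L c and T l C, are the double crossovers. Comparing them with the parentals, only the l allele has switched, so l is the middle locus and the order is t – l – c.
Crossovers in the t–l interval produce the single-crossover classes T l c and t L C (63 + 56 = 119) plus the double crossovers (21).
RF(t–l) = (119 + 21) / 2000 = 140/2000 = 0.0700 → 7.0 m.u.

7.0 m.u.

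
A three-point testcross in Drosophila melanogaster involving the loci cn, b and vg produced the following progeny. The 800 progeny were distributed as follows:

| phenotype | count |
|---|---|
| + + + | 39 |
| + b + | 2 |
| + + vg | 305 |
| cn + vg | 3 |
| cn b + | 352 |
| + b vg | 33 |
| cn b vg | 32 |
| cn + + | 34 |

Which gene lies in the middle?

The two most frequent reciprocal classes, cn b + and + + vg, are the parental types, so the F1 was cn b + / + + vg.
The two rarest classes, + b + and cn + vg, are the double crossovers. Comparing them with the parentals, only the cn allele has switched, so cn is the middle locus and the order is vg – cn – b.

cn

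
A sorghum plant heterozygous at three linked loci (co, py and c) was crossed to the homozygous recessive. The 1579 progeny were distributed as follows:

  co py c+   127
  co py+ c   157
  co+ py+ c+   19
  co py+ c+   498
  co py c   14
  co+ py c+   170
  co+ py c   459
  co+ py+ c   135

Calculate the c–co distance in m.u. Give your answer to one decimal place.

22.8 m.u.

The two most frequent reciprocal classes, co py+ c+ and co+ py c, are the parental types, so the F1 was co py+ c+ / co+ py c.
The two rarest classes, co+ py+ c+ and co py c, are the double crossovers. Comparing them with the parentals, only the co allele has switched, so co is the middle locus and the order is py – co – c.
Crossovers in the co–c interval produce the single-crossover classes co py+ c and co+ py c+ (157 + 170 = 327) plus the double crossovers (33).
RF(co–c) = (327 + 33) / 1579 = 360/1579 = 0.2280 → 22.8 m.u.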